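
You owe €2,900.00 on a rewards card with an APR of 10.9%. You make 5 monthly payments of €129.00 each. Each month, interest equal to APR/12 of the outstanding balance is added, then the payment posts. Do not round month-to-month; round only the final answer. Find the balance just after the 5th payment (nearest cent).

€2,377.30

Monthly rate r = 10.9%/12 = 0.908333% = 0.00908333.
Each month: B ← B·(1+r) − €129.00.
Month 1: interest €26.34; balance after payment €2,797.34.
Month 2: interest €25.41; balance after payment €2,693.75.
Month 3: interest €24.47; balance after payment €2,589.22.
Month 4: interest €23.52; balance after payment €2,483.74.
Month 5: interest €22.56; balance after payment €2,377.30.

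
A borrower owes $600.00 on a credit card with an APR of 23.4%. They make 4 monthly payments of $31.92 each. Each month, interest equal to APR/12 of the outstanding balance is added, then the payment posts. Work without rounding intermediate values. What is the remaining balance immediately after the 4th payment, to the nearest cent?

Monthly rate r = 23.4%/12 = 1.95% = 0.0195.
Each month: B ← B·(1+r) − $31.92.
Month 1: interest $11.70; balance after payment $579.78.
Month 2: interest $11.31; balance after payment $559.17.
Month 3: interest $10.90; balance after payment $538.15.
Month 4: interest $10.49; balance after payment $516.72.

$516.72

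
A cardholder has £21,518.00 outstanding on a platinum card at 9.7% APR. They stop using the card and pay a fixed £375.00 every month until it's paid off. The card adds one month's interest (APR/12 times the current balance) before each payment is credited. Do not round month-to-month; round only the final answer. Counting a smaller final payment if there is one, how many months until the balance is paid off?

78 payments

Monthly rate r = 9.7%/12 = 0.808333% = 0.00808333.
Recurrence: B ← B·(1+r) − £375.00.
Month 1: interest £173.94; balance after payment £21,316.94.
Month 2: interest £172.31; balance after payment £21,114.25.
Closed form: n = −ln(1 − rB₀/P)/ln(1+r) = −ln(0.53617)/ln(1.00808) ≈ 77.422, so the balance reaches zero during payment 78.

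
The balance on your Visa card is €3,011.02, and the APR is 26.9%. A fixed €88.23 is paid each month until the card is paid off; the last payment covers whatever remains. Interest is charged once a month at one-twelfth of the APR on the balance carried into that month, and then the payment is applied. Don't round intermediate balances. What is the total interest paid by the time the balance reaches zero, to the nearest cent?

€2,752.92

Monthly rate r = 26.9%/12 = 2.24167% = 0.0224167.
Payoff takes n = ⌈−ln(1 − rB₀/P)/ln(1+r)⌉ = ⌈65.326⌉ = 66 payments; the last is €28.99.
Total paid = 65·€88.23 + €28.99 = €5,763.94.
Total interest = total paid − principal = €5,763.94 − €3,011.02 = €2,752.92.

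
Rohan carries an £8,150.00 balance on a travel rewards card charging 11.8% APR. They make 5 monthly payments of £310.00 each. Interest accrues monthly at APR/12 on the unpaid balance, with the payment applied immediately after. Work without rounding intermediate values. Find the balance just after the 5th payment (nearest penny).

£6,977.88

Monthly rate r = 11.8%/12 = 0.983333% = 0.00983333.
Each month: B ← B·(1+r) − £310.00.
Month 1: interest £80.14; balance after payment £7,920.14.
Month 2: interest £77.88; balance after payment £7,688.02.
Month 3: interest £75.60; balance after payment £7,453.62.
Month 4: interest £73.29; balance after payment £7,216.92.
Month 5: interest £70.97; balance after payment £6,977.88.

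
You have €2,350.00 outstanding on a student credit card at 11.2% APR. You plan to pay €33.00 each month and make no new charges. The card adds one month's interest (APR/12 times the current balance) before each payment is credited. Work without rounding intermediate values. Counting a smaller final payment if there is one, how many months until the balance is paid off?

Monthly rate r = 11.2%/12 = 0.933333% = 0.00933333.
Recurrence: B ← B·(1+r) − €33.00.
Month 1: interest €21.93; balance after payment €2,338.93.
Month 2: interest €21.83; balance after payment €2,327.76.
Closed form: n = −ln(1 − rB₀/P)/ln(1+r) = −ln(0.33535)/ln(1.00933) ≈ 117.607, so the balance reaches zero during payment 118.

118 payments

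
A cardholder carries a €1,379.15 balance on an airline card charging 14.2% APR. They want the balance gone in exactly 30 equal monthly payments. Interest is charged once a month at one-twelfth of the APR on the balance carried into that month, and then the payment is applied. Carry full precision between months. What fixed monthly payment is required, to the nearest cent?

€54.88

Monthly rate r = 14.2%/12 = 1.18333% = 0.0118333.
Level-payment amortization: P = B₀·r / (1 − (1+r)^(−n)) = 1379.15·0.0118333 / (1 − 1.01183^(−30)).
Denominator 1 − (1+r)^(−30) = 0.297363793.
P = 16.3199 / 0.297363793 ≈ 54.88.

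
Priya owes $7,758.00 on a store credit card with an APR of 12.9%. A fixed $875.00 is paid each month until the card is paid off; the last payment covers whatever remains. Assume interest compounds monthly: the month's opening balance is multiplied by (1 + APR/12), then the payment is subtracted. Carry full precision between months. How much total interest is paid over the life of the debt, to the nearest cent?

Monthly rate r = 12.9%/12 = 1.075% = 0.01075.
Payoff takes n = ⌈−ln(1 − rB₀/P)/ln(1+r)⌉ = ⌈9.368⌉ = 10 payments; the last is $322.86.
Total paid = 9·$875.00 + $322.86 = $8,197.86.
Total interest = total paid − principal = $8,197.86 − $7,758.00 = $439.86.

$439.86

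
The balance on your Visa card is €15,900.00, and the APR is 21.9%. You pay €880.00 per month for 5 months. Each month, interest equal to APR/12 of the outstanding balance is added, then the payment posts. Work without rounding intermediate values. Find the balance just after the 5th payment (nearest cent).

€12,841.25

Monthly rate r = 21.9%/12 = 1.825% = 0.01825.
Each month: B ← B·(1+r) − €880.00.
Month 1: interest €290.17; balance after payment €15,310.17.
Month 2: interest €279.41; balance after payment €14,709.59.
Month 3: interest €268.45; balance after payment €14,098.04.
Month 4: interest €257.29; balance after payment €13,475.32.
Month 5: interest €245.92; balance after payment €12,841.25.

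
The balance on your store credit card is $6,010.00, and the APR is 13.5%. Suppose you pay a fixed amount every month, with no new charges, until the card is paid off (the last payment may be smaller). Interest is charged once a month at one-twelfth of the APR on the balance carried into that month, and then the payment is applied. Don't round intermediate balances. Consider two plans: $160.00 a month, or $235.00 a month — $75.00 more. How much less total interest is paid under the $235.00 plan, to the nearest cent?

Monthly rate r = 13.5%/12 = 1.125% = 0.01125.
At $160.00/mo: n = ⌈−ln(1 − rB₀/P)/ln(1+r)⌉ = 50 payments (last $14.52); total interest = total paid − $6,010.00 = $1,844.52.
At $235.00/mo: 31 payments (last $77.14); total interest $1,117.14.
Interest saved = $1,844.52 − $1,117.14 = $727.38.

$727.38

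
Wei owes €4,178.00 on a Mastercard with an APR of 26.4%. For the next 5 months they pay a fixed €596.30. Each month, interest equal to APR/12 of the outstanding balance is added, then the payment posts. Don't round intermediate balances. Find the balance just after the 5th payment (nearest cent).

€1,542.65

Monthly rate r = 26.4%/12 = 2.2% = 0.022.
Each month: B ← B·(1+r) − €596.30.
Month 1: interest €91.92; balance after payment €3,673.62.
Month 2: interest €80.82; balance after payment €3,158.14.
Month 3: interest €69.48; balance after payment €2,631.31.
Month 4: interest €57.89; balance after payment €2,092.90.
Month 5: interest €46.04; balance after payment €1,542.65.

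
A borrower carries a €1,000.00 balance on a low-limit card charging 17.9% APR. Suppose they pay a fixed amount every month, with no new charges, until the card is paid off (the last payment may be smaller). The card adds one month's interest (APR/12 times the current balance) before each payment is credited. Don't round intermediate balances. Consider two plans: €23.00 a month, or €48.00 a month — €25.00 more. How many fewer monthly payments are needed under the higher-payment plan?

45 fewer payments

Monthly rate r = 17.9%/12 = 1.49167% = 0.0149167.
At €23.00/mo: n = ⌈−ln(1 − rB₀/P)/ln(1+r)⌉ = 71 payments (last €14.38); total interest = total paid − €1,000.00 = €624.38.
At €48.00/mo: 26 payments (last €6.55); total interest €206.55.
Payments saved = 71 − 26 = 45.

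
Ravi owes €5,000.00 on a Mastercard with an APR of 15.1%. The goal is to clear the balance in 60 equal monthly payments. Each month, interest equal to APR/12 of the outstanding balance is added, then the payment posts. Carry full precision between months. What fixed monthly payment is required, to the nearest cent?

€119.21

Monthly rate r = 15.1%/12 = 1.25833% = 0.0125833.
Level-payment amortization: P = B₀·r / (1 − (1+r)^(−n)) = 5000.00·0.0125833 / (1 − 1.01258^(−60)).
Denominator 1 − (1+r)^(−60) = 0.527770068.
P = 62.9167 / 0.527770068 ≈ 119.21.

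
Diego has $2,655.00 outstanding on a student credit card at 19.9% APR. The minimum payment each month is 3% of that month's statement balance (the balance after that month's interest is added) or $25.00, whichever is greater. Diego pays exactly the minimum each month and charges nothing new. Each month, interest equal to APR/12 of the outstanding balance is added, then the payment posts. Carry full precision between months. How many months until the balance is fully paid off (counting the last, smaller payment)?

132 months

Monthly rate r = 19.9%/12 = 1.65833% = 0.0165833.
While 3% of the post-interest balance exceeds $25.00, each month B ← (B·(1+r))·(1 − 0.03), i.e. B shrinks by the factor (1+r)·0.97 = 0.98609.
This holds for months 1–84. Entering month 85 the balance is $818.28; 3% of the post-interest balance is now below $25.00, so the flat $25.00 minimum applies from here.
From month 85 a fixed $25.00 at rate r clears $818.28 in 48 more payments. Total: 84 + 48 = 132 months.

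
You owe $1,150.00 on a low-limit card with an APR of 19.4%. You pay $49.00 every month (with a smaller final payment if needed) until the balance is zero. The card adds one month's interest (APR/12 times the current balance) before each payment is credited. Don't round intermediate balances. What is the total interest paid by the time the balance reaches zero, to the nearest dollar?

$308

Monthly rate r = 19.4%/12 = 1.61667% = 0.0161667.
Payoff takes n = ⌈−ln(1 − rB₀/P)/ln(1+r)⌉ = ⌈29.749⌉ = 30 payments; the last is $36.80.
Total paid = 29·$49.00 + $36.80 = $1,457.80.
Total interest = total paid − principal = $1,457.80 − $1,150.00 = $307.80.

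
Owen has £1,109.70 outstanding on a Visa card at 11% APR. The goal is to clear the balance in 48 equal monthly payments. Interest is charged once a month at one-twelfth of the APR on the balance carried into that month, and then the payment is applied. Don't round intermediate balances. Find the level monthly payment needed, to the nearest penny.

Monthly rate r = 11%/12 = 0.916667% = 0.00916667.
Level-payment amortization: P = B₀·r / (1 − (1+r)^(−n)) = 1109.70·0.00916667 / (1 − 1.00917^(−48)).
Denominator 1 − (1+r)^(−48) = 0.35467136.
P = 10.1723 / 0.35467136 ≈ 28.68.

£28.68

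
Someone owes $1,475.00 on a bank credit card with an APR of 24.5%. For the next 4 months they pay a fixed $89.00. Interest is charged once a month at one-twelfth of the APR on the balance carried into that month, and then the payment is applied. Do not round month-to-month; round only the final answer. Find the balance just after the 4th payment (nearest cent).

$1,232.15

Monthly rate r = 24.5%/12 = 2.04167% = 0.0204167.
Each month: B ← B·(1+r) − $89.00.
Month 1: interest $30.11; balance after payment $1,416.11.
Month 2: interest $28.91; balance after payment $1,356.03.
Month 3: interest $27.69; balance after payment $1,294.71.
Month 4: interest $26.43; balance after payment $1,232.15.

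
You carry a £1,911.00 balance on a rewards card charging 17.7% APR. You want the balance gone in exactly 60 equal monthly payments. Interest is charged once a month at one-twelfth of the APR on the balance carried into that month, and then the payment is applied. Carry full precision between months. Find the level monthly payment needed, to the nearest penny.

£48.22

Monthly rate r = 17.7%/12 = 1.475% = 0.01475.
Level-payment amortization: P = B₀·r / (1 − (1+r)^(−n)) = 1911.00·0.01475 / (1 − 1.01475^(−60)).
Denominator 1 − (1+r)^(−60) = 0.584609652.
P = 28.1872 / 0.584609652 ≈ 48.22.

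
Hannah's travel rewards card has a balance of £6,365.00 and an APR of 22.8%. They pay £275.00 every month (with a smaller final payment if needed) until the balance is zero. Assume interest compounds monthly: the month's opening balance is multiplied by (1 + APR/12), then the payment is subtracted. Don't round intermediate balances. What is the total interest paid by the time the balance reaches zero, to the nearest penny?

Monthly rate r = 22.8%/12 = 1.9% = 0.019.
Payoff takes n = ⌈−ln(1 − rB₀/P)/ln(1+r)⌉ = ⌈30.783⌉ = 31 payments; the last is £215.86.
Total paid = 30·£275.00 + £215.86 = £8,465.86.
Total interest = total paid − principal = £8,465.86 − £6,365.00 = £2,100.86.

£2,100.86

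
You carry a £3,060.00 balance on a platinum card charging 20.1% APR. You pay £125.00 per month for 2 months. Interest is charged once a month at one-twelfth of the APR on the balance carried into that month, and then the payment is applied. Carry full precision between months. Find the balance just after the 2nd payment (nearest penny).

Monthly rate r = 20.1%/12 = 1.675% = 0.01675.
Each month: B ← B·(1+r) − £125.00.
Month 1: interest £51.26; balance after payment £2,986.26.
Month 2: interest £50.02; balance after payment £2,911.27.

£2,911.27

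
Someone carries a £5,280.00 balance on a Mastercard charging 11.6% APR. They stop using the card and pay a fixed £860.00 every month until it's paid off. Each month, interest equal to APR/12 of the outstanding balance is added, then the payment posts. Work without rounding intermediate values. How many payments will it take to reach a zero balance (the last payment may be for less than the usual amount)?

7 months

Monthly rate r = 11.6%/12 = 0.966667% = 0.00966667.
Recurrence: B ← B·(1+r) − £860.00.
Month 1: interest £51.04; balance after payment £4,471.04.
Month 2: interest £43.22; balance after payment £3,654.26.
Closed form: n = −ln(1 − rB₀/P)/ln(1+r) = −ln(0.94065)/ln(1.00967) ≈ 6.360, so the balance reaches zero during payment 7.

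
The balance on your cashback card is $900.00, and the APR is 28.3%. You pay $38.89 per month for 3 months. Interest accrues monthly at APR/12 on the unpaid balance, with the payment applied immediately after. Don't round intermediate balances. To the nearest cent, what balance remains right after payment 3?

$845.75

Monthly rate r = 28.3%/12 = 2.35833% = 0.0235833.
Each month: B ← B·(1+r) − $38.89.
Month 1: interest $21.23; balance after payment $882.34.
Month 2: interest $20.81; balance after payment $864.25.
Month 3: interest $20.38; balance after payment $845.75.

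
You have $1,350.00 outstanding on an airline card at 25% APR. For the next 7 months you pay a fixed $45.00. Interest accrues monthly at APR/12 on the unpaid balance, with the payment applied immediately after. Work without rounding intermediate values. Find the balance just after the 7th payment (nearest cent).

Monthly rate r = 25%/12 = 2.08333% = 0.0208333.
Each month: B ← B·(1+r) − $45.00.
Month 1: interest $28.12; balance after payment $1,333.12.
Month 2: interest $27.77; balance after payment $1,315.90.
Month 3: interest $27.41; balance after payment $1,298.31.
Month 4: interest $27.05; balance after payment $1,280.36.
Month 5: interest $26.67; balance after payment $1,262.04.
Month 6: interest $26.29; balance after payment $1,243.33.
Month 7: interest $25.90; balance after payment $1,224.23.

$1,224.23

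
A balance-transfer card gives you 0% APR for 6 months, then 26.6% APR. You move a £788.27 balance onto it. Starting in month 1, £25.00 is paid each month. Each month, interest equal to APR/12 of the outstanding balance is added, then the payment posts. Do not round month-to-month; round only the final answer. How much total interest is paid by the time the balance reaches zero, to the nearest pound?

Promo months 1–6 at r₀ = 0%/12 = 0; months 7+ at r₁ = 26.6%/12 = 0.0221667.
After month 6 (no interest yet): B = £788.27 − 6·£25.00 = £638.27.
Then at r₁ with £25.00/mo: n₂ = −ln(1 − r₁·B/P)/ln(1+r₁) ≈ 38.06 → 39 more payments.
Total paid = 44·£25.00 + £1.64 = £1,101.64; interest = £1,101.64 − £788.27 = £313.37.

£313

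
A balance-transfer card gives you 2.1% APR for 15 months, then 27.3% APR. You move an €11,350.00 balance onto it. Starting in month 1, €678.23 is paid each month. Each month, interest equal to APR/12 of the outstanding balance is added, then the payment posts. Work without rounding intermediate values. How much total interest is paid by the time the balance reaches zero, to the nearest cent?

Promo months 1–15 at r₀ = 2.1%/12 = 0.00175; months 16+ at r₁ = 27.3%/12 = 0.02275.
After month 15: iterate B ← B·(1+r₀) − €678.23 for 15 months → €1,352.59.
Then at r₁ with €678.23/mo: n₂ = −ln(1 − r₁·B/P)/ln(1+r₁) ≈ 2.06 → 3 more payments.
Total paid = 17·€678.23 + €43.92 = €11,573.83; interest = €11,573.83 − €11,350.00 = €223.83.

€223.83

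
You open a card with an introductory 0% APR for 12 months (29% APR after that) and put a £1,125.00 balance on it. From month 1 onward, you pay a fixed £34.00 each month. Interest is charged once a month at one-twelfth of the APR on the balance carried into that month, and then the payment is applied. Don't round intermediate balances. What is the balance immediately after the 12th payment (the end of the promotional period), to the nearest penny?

Promo months 1–12 at r₀ = 0%/12 = 0; months 13+ at r₁ = 29%/12 = 0.0241667.
After month 12 (no interest yet): B = £1,125.00 − 12·£34.00 = £717.00.

£717.00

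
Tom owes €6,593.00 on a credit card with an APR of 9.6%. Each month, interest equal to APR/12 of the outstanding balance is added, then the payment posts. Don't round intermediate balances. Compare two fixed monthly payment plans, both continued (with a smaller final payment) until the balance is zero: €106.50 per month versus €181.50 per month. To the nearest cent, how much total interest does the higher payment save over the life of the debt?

€1,317.42

Monthly rate r = 9.6%/12 = 0.8% = 0.008.
At €106.50/mo: n = ⌈−ln(1 − rB₀/P)/ln(1+r)⌉ = 86 payments (last €85.54); total interest = total paid − €6,593.00 = €2,545.04.
At €181.50/mo: 44 payments (last €16.12); total interest €1,227.62.
Interest saved = €2,545.04 − €1,227.62 = €1,317.42.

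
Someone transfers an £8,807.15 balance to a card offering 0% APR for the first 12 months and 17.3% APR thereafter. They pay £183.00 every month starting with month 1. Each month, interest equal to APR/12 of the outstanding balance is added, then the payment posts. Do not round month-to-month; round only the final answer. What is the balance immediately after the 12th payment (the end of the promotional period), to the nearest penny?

£6,611.15

Promo months 1–12 at r₀ = 0%/12 = 0; months 13+ at r₁ = 17.3%/12 = 0.0144167.
After month 12 (no interest yet): B = £8,807.15 − 12·£183.00 = £6,611.15.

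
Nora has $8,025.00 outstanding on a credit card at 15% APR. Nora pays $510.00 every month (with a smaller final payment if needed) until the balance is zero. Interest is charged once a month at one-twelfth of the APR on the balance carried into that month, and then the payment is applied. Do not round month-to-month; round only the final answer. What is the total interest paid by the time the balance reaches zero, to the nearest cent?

Monthly rate r = 15%/12 = 1.25% = 0.0125.
Payoff takes n = ⌈−ln(1 − rB₀/P)/ln(1+r)⌉ = ⌈17.631⌉ = 18 payments; the last is $322.33.
Total paid = 17·$510.00 + $322.33 = $8,992.33.
Total interest = total paid − principal = $8,992.33 − $8,025.00 = $967.33.

$967.33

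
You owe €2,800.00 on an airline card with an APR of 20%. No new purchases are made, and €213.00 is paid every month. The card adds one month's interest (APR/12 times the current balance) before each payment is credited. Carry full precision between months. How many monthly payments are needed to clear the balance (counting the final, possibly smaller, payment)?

15 payments

Monthly rate r = 20%/12 = 1.66667% = 0.0166667.
Recurrence: B ← B·(1+r) − €213.00.
Month 1: interest €46.67; balance after payment €2,633.67.
Month 2: interest €43.89; balance after payment €2,464.56.
Closed form: n = −ln(1 − rB₀/P)/ln(1+r) = −ln(0.78091)/ln(1.01667) ≈ 14.961, so the balance reaches zero during payment 15.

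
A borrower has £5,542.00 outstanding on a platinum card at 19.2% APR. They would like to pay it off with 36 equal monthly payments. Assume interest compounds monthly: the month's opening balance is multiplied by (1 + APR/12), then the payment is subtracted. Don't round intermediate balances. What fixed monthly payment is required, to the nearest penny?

Monthly rate r = 19.2%/12 = 1.6% = 0.016.
Level-payment amortization: P = B₀·r / (1 − (1+r)^(−n)) = 5542.00·0.016 / (1 − 1.016^(−36)).
Denominator 1 − (1+r)^(−36) = 0.435288654.
P = 88.672 / 0.435288654 ≈ 203.71.

£203.71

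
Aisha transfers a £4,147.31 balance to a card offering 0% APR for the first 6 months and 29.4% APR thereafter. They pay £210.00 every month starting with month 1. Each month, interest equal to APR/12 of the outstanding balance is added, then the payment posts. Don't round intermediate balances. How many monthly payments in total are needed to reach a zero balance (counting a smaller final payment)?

Promo months 1–6 at r₀ = 0%/12 = 0; months 7+ at r₁ = 29.4%/12 = 0.0245.
After month 6 (no interest yet): B = £4,147.31 − 6·£210.00 = £2,887.31.
Then at r₁ with £210.00/mo: n₂ = −ln(1 − r₁·B/P)/ln(1+r₁) ≈ 16.97 → 17 more payments.

23 months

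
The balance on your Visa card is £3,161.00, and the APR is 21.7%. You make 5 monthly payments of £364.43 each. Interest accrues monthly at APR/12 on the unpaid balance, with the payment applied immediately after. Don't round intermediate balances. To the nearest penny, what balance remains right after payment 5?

£1,568.08

Monthly rate r = 21.7%/12 = 1.80833% = 0.0180833.
Each month: B ← B·(1+r) − £364.43.
Month 1: interest £57.16; balance after payment £2,853.73.
Month 2: interest £51.60; balance after payment £2,540.91.
Month 3: interest £45.95; balance after payment £2,222.42.
Month 4: interest £40.19; balance after payment £1,898.18.
Month 5: interest £34.33; balance after payment £1,568.08.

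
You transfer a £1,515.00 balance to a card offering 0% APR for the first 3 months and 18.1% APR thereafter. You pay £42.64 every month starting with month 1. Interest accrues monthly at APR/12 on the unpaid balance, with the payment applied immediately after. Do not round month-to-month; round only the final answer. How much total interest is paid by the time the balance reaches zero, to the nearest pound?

Promo months 1–3 at r₀ = 0%/12 = 0; months 4+ at r₁ = 18.1%/12 = 0.0150833.
After month 3 (no interest yet): B = £1,515.00 − 3·£42.64 = £1,387.08.
Then at r₁ with £42.64/mo: n₂ = −ln(1 − r₁·B/P)/ln(1+r₁) ≈ 45.06 → 46 more payments.
Total paid = 48·£42.64 + £2.75 = £2,049.47; interest = £2,049.47 − £1,515.00 = £534.47.

£534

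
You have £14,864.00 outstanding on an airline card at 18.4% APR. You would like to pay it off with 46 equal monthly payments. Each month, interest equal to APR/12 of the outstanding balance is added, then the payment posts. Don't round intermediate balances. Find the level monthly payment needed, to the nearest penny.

£452.75

Monthly rate r = 18.4%/12 = 1.53333% = 0.0153333.
Level-payment amortization: P = B₀·r / (1 − (1+r)^(−n)) = 14864.00·0.0153333 / (1 − 1.01533^(−46)).
Denominator 1 − (1+r)^(−46) = 0.503404976.
P = 227.915 / 0.503404976 ≈ 452.75.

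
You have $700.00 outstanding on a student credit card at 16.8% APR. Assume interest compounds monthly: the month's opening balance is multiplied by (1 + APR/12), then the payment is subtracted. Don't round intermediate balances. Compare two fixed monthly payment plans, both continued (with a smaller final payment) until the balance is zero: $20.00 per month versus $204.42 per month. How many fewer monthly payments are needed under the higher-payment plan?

Monthly rate r = 16.8%/12 = 1.4% = 0.014.
At $20.00/mo: n = ⌈−ln(1 − rB₀/P)/ln(1+r)⌉ = 49 payments (last $8.67); total interest = total paid − $700.00 = $268.67.
At $204.42/mo: 4 payments (last $109.44); total interest $22.70.
Payments saved = 49 − 4 = 45.

45 fewer payments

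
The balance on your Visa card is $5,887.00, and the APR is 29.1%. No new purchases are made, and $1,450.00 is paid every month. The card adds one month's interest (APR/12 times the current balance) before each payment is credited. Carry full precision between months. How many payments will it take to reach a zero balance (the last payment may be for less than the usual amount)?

5 months

Monthly rate r = 29.1%/12 = 2.425% = 0.02425.
Recurrence: B ← B·(1+r) − $1,450.00.
Month 1: interest $142.76; balance after payment $4,579.76.
Month 2: interest $111.06; balance after payment $3,240.82.
Month 3: interest $78.59; balance after payment $1,869.41.
Month 4: interest $45.33; balance after payment $464.74.
Month 5: interest $11.27; balance after payment $0.00.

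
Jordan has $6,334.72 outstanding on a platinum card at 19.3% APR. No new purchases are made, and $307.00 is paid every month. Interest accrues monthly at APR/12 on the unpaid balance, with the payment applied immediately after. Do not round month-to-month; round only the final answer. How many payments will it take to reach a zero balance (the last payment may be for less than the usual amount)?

26 payments

Monthly rate r = 19.3%/12 = 1.60833% = 0.0160833.
Recurrence: B ← B·(1+r) − $307.00.
Month 1: interest $101.88; balance after payment $6,129.60.
Month 2: interest $98.58; balance after payment $5,921.19.
Closed form: n = −ln(1 − rB₀/P)/ln(1+r) = −ln(0.66813)/ln(1.01608) ≈ 25.275, so the balance reaches zero during payment 26.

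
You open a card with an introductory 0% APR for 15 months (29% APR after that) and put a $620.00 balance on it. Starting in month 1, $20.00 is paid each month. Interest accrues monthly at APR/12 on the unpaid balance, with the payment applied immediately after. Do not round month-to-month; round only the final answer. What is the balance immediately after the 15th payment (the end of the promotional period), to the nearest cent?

Promo months 1–15 at r₀ = 0%/12 = 0; months 16+ at r₁ = 29%/12 = 0.0241667.
After month 15 (no interest yet): B = $620.00 − 15·$20.00 = $320.00.

$320.00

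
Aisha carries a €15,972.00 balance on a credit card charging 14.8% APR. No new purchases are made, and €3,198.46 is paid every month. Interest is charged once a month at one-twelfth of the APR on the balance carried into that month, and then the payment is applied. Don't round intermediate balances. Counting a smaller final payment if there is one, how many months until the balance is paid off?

Monthly rate r = 14.8%/12 = 1.23333% = 0.0123333.
Recurrence: B ← B·(1+r) − €3,198.46.
Month 1: interest €196.99; balance after payment €12,970.53.
Month 2: interest €159.97; balance after payment €9,932.04.
Month 3: interest €122.50; balance after payment €6,856.07.
Month 4: interest €84.56; balance after payment €3,742.17.
Month 5: interest €46.15; balance after payment €589.86.
Month 6: interest €7.27; balance after payment €0.00.

6 months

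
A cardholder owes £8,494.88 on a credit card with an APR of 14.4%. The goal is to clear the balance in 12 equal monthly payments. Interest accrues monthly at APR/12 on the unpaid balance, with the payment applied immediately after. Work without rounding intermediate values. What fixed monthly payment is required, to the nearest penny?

£764.33

Monthly rate r = 14.4%/12 = 1.2% = 0.012.
Level-payment amortization: P = B₀·r / (1 − (1+r)^(−n)) = 8494.88·0.012 / (1 − 1.012^(−12)).
Denominator 1 − (1+r)^(−12) = 0.133369738.
P = 101.939 / 0.133369738 ≈ 764.33.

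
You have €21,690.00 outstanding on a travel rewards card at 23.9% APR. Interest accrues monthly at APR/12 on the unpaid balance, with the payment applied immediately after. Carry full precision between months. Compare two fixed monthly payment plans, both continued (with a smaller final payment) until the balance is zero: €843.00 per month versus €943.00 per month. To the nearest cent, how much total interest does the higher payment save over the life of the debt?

Monthly rate r = 23.9%/12 = 1.99167% = 0.0199167.
At €843.00/mo: n = ⌈−ln(1 − rB₀/P)/ln(1+r)⌉ = 37 payments (last €361.20); total interest = total paid − €21,690.00 = €9,019.20.
At €943.00/mo: 32 payments (last €64.35); total interest €7,607.35.
Interest saved = €9,019.20 − €7,607.35 = €1,411.85.

€1,411.85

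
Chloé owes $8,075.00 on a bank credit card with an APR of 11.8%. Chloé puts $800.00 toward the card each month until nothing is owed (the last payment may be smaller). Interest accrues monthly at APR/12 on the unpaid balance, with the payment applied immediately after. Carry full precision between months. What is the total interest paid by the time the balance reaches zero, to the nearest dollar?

$472

Monthly rate r = 11.8%/12 = 0.983333% = 0.00983333.
Payoff takes n = ⌈−ln(1 − rB₀/P)/ln(1+r)⌉ = ⌈10.683⌉ = 11 payments; the last is $547.00.
Total paid = 10·$800.00 + $547.00 = $8,547.00.
Total interest = total paid − principal = $8,547.00 − $8,075.00 = $472.00.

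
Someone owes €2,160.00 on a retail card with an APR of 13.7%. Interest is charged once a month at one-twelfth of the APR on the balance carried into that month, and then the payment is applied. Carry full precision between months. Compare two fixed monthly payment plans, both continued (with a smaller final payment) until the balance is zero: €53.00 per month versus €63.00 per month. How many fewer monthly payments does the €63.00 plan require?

12 fewer payments

Monthly rate r = 13.7%/12 = 1.14167% = 0.0114167.
At €53.00/mo: n = ⌈−ln(1 − rB₀/P)/ln(1+r)⌉ = 56 payments (last €7.78); total interest = total paid − €2,160.00 = €762.78.
At €63.00/mo: 44 payments (last €47.27); total interest €596.27.
Payments saved = 56 − 44 = 12.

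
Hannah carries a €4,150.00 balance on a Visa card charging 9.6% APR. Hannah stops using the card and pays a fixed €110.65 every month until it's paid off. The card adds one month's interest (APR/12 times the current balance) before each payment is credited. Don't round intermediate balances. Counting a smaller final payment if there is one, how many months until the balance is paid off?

Monthly rate r = 9.6%/12 = 0.8% = 0.008.
Recurrence: B ← B·(1+r) − €110.65.
Month 1: interest €33.20; balance after payment €4,072.55.
Month 2: interest €32.58; balance after payment €3,994.48.
Closed form: n = −ln(1 − rB₀/P)/ln(1+r) = −ln(0.69995)/ln(1.008) ≈ 44.771, so the balance reaches zero during payment 45.

45 months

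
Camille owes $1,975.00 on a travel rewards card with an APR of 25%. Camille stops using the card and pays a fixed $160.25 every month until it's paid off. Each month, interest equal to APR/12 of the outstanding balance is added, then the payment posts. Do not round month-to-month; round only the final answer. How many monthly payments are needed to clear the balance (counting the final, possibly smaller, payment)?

Monthly rate r = 25%/12 = 2.08333% = 0.0208333.
Recurrence: B ← B·(1+r) − $160.25.
Month 1: interest $41.15; balance after payment $1,855.90.
Month 2: interest $38.66; balance after payment $1,734.31.
Closed form: n = −ln(1 − rB₀/P)/ln(1+r) = −ln(0.74324)/ln(1.02083) ≈ 14.391, so the balance reaches zero during payment 15.

15 months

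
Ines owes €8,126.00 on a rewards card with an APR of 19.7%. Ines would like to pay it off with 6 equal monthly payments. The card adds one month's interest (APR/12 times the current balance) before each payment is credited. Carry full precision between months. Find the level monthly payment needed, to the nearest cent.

€1,433.21

Monthly rate r = 19.7%/12 = 1.64167% = 0.0164167.
Level-payment amortization: P = B₀·r / (1 − (1+r)^(−n)) = 8126.00·0.0164167 / (1 − 1.01642^(−6)).
Denominator 1 − (1+r)^(−6) = 0.0930792607.
P = 133.402 / 0.0930792607 ≈ 1433.21.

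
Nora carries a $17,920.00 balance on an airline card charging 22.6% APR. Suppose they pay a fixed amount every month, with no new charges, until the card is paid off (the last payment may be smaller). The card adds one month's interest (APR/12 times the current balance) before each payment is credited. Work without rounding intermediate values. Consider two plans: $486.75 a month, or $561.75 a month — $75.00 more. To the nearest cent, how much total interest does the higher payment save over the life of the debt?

Monthly rate r = 22.6%/12 = 1.88333% = 0.0188333.
At $486.75/mo: n = ⌈−ln(1 − rB₀/P)/ln(1+r)⌉ = 64 payments (last $173.68); total interest = total paid − $17,920.00 = $12,918.93.
At $561.75/mo: 50 payments (last $121.76); total interest $9,727.51.
Interest saved = $12,918.93 − $9,727.51 = $3,191.42.

$3,191.42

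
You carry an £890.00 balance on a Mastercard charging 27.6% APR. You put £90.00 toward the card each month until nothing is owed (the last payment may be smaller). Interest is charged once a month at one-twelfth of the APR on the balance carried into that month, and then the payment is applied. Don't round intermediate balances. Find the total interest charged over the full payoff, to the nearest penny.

£131.57

Monthly rate r = 27.6%/12 = 2.3% = 0.023.
Payoff takes n = ⌈−ln(1 − rB₀/P)/ln(1+r)⌉ = ⌈11.348⌉ = 12 payments; the last is £31.57.
Total paid = 11·£90.00 + £31.57 = £1,021.57.
Total interest = total paid − principal = £1,021.57 − £890.00 = £131.57.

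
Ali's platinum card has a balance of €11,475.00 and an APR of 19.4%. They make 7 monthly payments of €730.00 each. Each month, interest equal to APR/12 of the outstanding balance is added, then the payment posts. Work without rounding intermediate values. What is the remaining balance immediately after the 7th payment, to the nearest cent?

€7,473.67

Monthly rate r = 19.4%/12 = 1.61667% = 0.0161667.
Each month: B ← B·(1+r) − €730.00.
Month 1: interest €185.51; balance after payment €10,930.51.
Month 2: interest €176.71; balance after payment €10,377.22.
Month 3: interest €167.77; balance after payment €9,814.99.
Month 4: interest €158.68; balance after payment €9,243.66.
Month 5: interest €149.44; balance after payment €8,663.10.
Month 6: interest €140.05; balance after payment €8,073.16.
Month 7: interest €130.52; balance after payment €7,473.67.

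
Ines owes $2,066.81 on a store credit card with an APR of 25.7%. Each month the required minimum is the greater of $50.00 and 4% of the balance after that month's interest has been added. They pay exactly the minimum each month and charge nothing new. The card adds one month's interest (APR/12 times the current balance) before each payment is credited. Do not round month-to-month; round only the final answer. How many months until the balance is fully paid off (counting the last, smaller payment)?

Monthly rate r = 25.7%/12 = 2.14167% = 0.0214167.
While 4% of the post-interest balance exceeds $50.00, each month B ← (B·(1+r))·(1 − 0.04), i.e. B shrinks by the factor (1+r)·0.96 = 0.98056.
This holds for months 1–27. Entering month 28 the balance is $1,216.48; 4% of the post-interest balance is now below $50.00, so the flat $50.00 minimum applies from here.
From month 28 a fixed $50.00 at rate r clears $1,216.48 in 35 more payments. Total: 27 + 35 = 62 months.

62 months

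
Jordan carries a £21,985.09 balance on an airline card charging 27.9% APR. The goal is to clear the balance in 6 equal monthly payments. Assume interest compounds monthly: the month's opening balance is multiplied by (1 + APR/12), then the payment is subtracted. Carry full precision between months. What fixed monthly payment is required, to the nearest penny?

£3,968.06

Monthly rate r = 27.9%/12 = 2.325% = 0.02325.
Level-payment amortization: P = B₀·r / (1 − (1+r)^(−n)) = 21985.09·0.02325 / (1 − 1.02325^(−6)).
Denominator 1 − (1+r)^(−6) = 0.128816824.
P = 511.153 / 0.128816824 ≈ 3968.06.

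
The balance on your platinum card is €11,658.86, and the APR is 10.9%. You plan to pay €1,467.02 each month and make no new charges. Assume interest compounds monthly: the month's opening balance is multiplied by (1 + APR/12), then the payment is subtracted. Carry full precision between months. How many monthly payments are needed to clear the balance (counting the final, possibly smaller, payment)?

Monthly rate r = 10.9%/12 = 0.908333% = 0.00908333.
Recurrence: B ← B·(1+r) − €1,467.02.
Month 1: interest €105.90; balance after payment €10,297.74.
Month 2: interest €93.54; balance after payment €8,924.26.
Closed form: n = −ln(1 − rB₀/P)/ln(1+r) = −ln(0.92781)/ln(1.00908) ≈ 8.286, so the balance reaches zero during payment 9.

9 payments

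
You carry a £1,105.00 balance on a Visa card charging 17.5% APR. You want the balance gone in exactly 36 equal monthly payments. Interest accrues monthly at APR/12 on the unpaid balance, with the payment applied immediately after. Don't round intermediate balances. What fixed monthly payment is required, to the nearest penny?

Monthly rate r = 17.5%/12 = 1.45833% = 0.0145833.
Level-payment amortization: P = B₀·r / (1 − (1+r)^(−n)) = 1105.00·0.0145833 / (1 − 1.01458^(−36)).
Denominator 1 − (1+r)^(−36) = 0.406197609.
P = 16.1146 / 0.406197609 ≈ 39.67.

£39.67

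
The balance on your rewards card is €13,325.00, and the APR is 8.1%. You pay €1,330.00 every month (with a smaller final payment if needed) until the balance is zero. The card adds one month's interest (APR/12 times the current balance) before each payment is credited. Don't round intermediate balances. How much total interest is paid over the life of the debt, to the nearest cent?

Monthly rate r = 8.1%/12 = 0.675% = 0.00675.
Payoff takes n = ⌈−ln(1 − rB₀/P)/ln(1+r)⌉ = ⌈10.409⌉ = 11 payments; the last is €544.56.
Total paid = 10·€1,330.00 + €544.56 = €13,844.56.
Total interest = total paid − principal = €13,844.56 − €13,325.00 = €519.56.

€519.56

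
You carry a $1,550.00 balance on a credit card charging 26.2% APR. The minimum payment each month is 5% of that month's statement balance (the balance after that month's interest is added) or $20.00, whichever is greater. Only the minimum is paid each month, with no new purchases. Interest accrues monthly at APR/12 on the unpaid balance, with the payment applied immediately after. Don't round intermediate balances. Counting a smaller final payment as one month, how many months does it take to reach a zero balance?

Monthly rate r = 26.2%/12 = 2.18333% = 0.0218333.
While 5% of the post-interest balance exceeds $20.00, each month B ← (B·(1+r))·(1 − 0.05), i.e. B shrinks by the factor (1+r)·0.95 = 0.97074.
This holds for months 1–47. Entering month 48 the balance is $383.89; 5% of the post-interest balance is now below $20.00, so the flat $20.00 minimum applies from here.
From month 48 a fixed $20.00 at rate r clears $383.89 in 26 more payments. Total: 47 + 26 = 73 months.

73 months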